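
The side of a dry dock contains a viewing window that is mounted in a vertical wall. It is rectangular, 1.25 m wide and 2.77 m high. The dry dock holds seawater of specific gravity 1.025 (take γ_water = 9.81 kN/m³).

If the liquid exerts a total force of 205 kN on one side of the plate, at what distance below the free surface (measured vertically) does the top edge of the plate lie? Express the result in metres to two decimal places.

d_top ≈ 4.50 m

γ = 1.025 × 9.81 = 10.05525 kN/m³.
A = 1.25 × 2.77 = 3.4625 m².
From F = γ·h_c·A, the centroid depth is h_c = 205/(10.05525 × 3.4625) = 5.88805 m.
The centroid lies 2.77/2 = 1.385 m below the top edge, so the top edge sits at h_top = 5.88805 − 1.385 = 4.50305 m below the surface.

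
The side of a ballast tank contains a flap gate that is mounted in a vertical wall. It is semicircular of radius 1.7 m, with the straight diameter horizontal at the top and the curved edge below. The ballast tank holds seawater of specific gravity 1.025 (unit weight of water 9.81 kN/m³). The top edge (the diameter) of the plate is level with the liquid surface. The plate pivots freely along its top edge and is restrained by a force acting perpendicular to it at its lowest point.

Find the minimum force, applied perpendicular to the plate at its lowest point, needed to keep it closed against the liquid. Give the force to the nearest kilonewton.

γ = 1.025 × 9.81 = 10.05525 kN/m³.
The centroid of a semicircle lies 4r/(3π) = 0.721502 m from the diameter, here below the top edge, so the centroid depth is h_c = 0.721502 m.
A = πr²/2 = π × 1.7²/2 = 4.5396 m².
Resultant F = γ·h_c·A = 10.05525 × 0.721502 × 4.5396 = 32.9343 kN.
I_c = (π/8 − 8/(9π))·r⁴ = 0.109757 × 1.7⁴ = 0.916701 m⁴.
Centre of pressure: y_p = y_c + I_c/(y_c·A) = 0.721502 + 0.916701/(0.721502 × 4.5396) = 0.721502 + 0.27988 = 1.00138 m along the plane.
The resultant acts 0.721502 + 0.27988 = 1.00138 m (along the plate) below the hinge at the top edge, so the moment about the hinge is M = F × 1.00138 = 32.9343 × 1.00138 = 32.9797 kN·m.
A normal force at the bottom, 1.7 m from the hinge, must supply this moment: P = 32.9797/1.7 = 19.3998 kN.

P ≈ 19 kN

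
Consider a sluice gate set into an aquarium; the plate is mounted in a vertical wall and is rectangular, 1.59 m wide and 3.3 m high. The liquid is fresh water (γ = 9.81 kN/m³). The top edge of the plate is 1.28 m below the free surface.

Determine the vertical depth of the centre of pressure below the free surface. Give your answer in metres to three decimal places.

h_p = 3.240 m

γ = 9.81 kN/m³.
The centroid lies 3.3/2 = 1.65 m below the top edge, so the centroid depth is h_c = 1.28 + 1.65 = 2.93 m.
A = 1.59 × 3.3 = 5.247 m².
Resultant F = γ·h_c·A = 9.81 × 2.93 × 5.247 = 150.816 kN.
I_c = b·h³/12 = 1.59 × 3.3³/12 = 4.76165 m⁴.
Centre of pressure: y_p = y_c + I_c/(y_c·A) = 2.93 + 4.76165/(2.93 × 5.247) = 2.93 + 0.309727 = 3.23973 m along the plane.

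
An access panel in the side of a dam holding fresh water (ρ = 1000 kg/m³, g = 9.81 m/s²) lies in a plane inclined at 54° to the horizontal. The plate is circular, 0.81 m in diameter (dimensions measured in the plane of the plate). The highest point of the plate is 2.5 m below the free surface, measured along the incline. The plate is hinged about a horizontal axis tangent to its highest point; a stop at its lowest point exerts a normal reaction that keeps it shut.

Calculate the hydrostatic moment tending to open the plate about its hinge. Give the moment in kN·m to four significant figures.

M ≈ 4.979 kN·m

γ = ρg = 1000 × 9.81 = 9810 N/m³ = 9.81 kN/m³.
Let θ = 54° be the plate's angle to the horizontal; measure y along the incline from where the plane meets the free surface. Vertical depth h = y·sinθ with sinθ = 0.809017.
The centroid is at the centre, 0.405 m below the top of the plate, so y_c = 2.5 + 0.405 = 2.905 m and h_c = 2.905 × 0.809017 = 2.35019 m.
A = π(0.405)² = 0.5153 m².
Resultant F = γ·h_c·A = 9.81 × 2.35019 × 0.5153 = 11.8804 kN.
I_c = πr⁴/4 = π × 0.405⁴/4 = 0.0211305 m⁴.
Centre of pressure: y_p = y_c + I_c/(y_c·A) = 2.905 + 0.0211305/(2.905 × 0.5153) = 2.905 + 0.0141157 = 2.91912 m along the plane.
The resultant acts 0.405 + 0.0141157 = 0.419116 m (along the plate) below the hinge at the top edge, so the moment about the hinge is M = F × 0.419116 = 11.8804 × 0.419116 = 4.97927 kN·m.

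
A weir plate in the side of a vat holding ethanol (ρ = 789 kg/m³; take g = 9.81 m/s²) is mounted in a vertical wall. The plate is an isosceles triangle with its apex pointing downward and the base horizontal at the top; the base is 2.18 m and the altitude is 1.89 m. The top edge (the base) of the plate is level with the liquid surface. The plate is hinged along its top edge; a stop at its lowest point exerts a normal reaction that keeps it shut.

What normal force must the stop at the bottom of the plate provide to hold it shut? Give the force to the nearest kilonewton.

γ = ρg = 789 × 9.81 / 1000 = 7.74009 kN/m³.
With the apex down, the centroid sits h/3 = 1.89/3 = 0.63 m below the base (the top edge), so the centroid depth is h_c = 0.63 m.
A = ½ × 2.18 × 1.89 = 2.0601 m².
Resultant F = γ·h_c·A = 7.74009 × 0.63 × 2.0601 = 10.0456 kN.
I_c = b·h³/36 = 2.18 × 1.89³/36 = 0.408827 m⁴.
Centre of pressure: y_p = y_c + I_c/(y_c·A) = 0.63 + 0.408827/(0.63 × 2.0601) = 0.63 + 0.315 = 0.945 m along the plane.
The resultant acts 0.63 + 0.315 = 0.945 m (along the plate) below the hinge at the top edge, so the moment about the hinge is M = F × 0.945 = 10.0456 × 0.945 = 9.49309 kN·m.
A normal force at the bottom, 1.89 m from the hinge, must supply this moment: P = 9.49309/1.89 = 5.0228 kN.

P ≈ 5 kN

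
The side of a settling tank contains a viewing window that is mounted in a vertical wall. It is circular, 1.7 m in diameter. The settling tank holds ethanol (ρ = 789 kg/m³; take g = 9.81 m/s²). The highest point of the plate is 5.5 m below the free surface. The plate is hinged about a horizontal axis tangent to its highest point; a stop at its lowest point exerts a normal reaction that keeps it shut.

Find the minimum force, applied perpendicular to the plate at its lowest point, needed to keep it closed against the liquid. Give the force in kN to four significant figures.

γ = ρg = 789 × 9.81 / 1000 = 7.74009 kN/m³.
The centroid is at the centre, 0.85 m below the top of the plate, so the centroid depth is h_c = 5.5 + 0.85 = 6.35 m.
A = π(0.85)² = 2.2698 m².
Resultant F = γ·h_c·A = 7.74009 × 6.35 × 2.2698 = 111.56 kN.
I_c = πr⁴/4 = π × 0.85⁴/4 = 0.409983 m⁴.
Centre of pressure: y_p = y_c + I_c/(y_c·A) = 6.35 + 0.409983/(6.35 × 2.2698) = 6.35 + 0.0284449 = 6.37844 m along the plane.
The resultant acts 0.85 + 0.0284449 = 0.878445 m (along the plate) below the hinge at the top edge, so the moment about the hinge is M = F × 0.878445 = 111.56 × 0.878445 = 97.9993 kN·m.
A normal force at the bottom, 1.7 m from the hinge, must supply this moment: P = 97.9993/1.7 = 57.6466 kN.

P ≈ 57.65 kN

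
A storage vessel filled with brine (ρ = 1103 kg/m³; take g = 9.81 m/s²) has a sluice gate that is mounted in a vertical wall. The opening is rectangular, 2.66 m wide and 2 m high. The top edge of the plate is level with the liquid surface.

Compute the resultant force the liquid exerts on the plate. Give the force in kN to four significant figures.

F ≈ 57.56 kN

γ = ρg = 1103 × 9.81 / 1000 = 10.82043 kN/m³.
The centroid lies 2/2 = 1 m below the top edge, so the centroid depth is h_c = 1 m.
A = 2.66 × 2 = 5.32 m².
Resultant F = γ·h_c·A = 10.82043 × 1 × 5.32 = 57.5647 kN.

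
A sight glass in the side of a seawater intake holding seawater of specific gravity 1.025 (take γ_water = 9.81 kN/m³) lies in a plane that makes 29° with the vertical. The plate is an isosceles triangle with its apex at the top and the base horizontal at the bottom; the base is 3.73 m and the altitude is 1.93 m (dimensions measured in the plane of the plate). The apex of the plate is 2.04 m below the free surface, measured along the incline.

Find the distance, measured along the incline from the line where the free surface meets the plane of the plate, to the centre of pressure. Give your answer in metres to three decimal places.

y_p = 3.389 m

γ = 1.025 × 9.81 = 10.05525 kN/m³.
The plate makes 29° with the vertical, i.e. θ = 90° − 29° = 61° to the horizontal. Measuring y along the incline from the free-surface line, vertical depth h = y·sinθ with sinθ = 0.874620.
With the apex up, the centroid sits 2h/3 = 2 × 1.93/3 = 1.28667 m below the apex, so y_c = 2.04 + 1.28667 = 3.32667 m and h_c = 3.32667 × 0.874620 = 2.90957 m.
A = ½ × 3.73 × 1.93 = 3.59945 m².
Resultant F = γ·h_c·A = 10.05525 × 2.90957 × 3.59945 = 105.307 kN.
I_c = b·h³/36 = 3.73 × 1.93³/36 = 0.744866 m⁴.
Centre of pressure: y_p = y_c + I_c/(y_c·A) = 3.32667 + 0.744866/(3.32667 × 3.59945) = 3.32667 + 0.062206 = 3.38888 m along the plane.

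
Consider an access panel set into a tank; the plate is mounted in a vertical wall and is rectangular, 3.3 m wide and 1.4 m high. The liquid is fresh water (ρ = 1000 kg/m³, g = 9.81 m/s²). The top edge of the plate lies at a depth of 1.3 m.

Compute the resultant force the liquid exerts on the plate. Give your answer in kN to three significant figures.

γ = ρg = 1000 × 9.81 = 9810 N/m³ = 9.81 kN/m³.
The centroid lies 1.4/2 = 0.7 m below the top edge, so the centroid depth is h_c = 1.3 + 0.7 = 2 m.
A = 3.3 × 1.4 = 4.62 m².
Resultant F = γ·h_c·A = 9.81 × 2 × 4.62 = 90.6444 kN.

F ≈ 90.6 kN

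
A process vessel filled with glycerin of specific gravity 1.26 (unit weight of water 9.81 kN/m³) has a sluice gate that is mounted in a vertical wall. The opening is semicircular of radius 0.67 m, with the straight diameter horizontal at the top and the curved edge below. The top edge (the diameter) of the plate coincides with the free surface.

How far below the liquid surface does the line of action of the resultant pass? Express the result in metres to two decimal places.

γ = 1.26 × 9.81 = 12.3606 kN/m³.
The centroid of a semicircle lies 4r/(3π) = 0.284357 m from the diameter, here below the top edge, so the centroid depth is h_c = 0.284357 m.
A = πr²/2 = π × 0.67²/2 = 0.70513 m².
Resultant F = γ·h_c·A = 12.3606 × 0.284357 × 0.70513 = 2.47841 kN.
I_c = (π/8 − 8/(9π))·r⁴ = 0.109757 × 0.67⁴ = 0.0221173 m⁴.
Centre of pressure: y_p = y_c + I_c/(y_c·A) = 0.284357 + 0.0221173/(0.284357 × 0.70513) = 0.284357 + 0.110306 = 0.394663 m along the plane.

h_p = 0.39 m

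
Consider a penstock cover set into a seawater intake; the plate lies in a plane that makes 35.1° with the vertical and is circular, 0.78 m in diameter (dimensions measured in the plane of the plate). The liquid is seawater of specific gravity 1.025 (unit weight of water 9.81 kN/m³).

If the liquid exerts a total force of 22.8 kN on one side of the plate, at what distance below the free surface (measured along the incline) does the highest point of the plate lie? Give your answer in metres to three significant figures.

y_top ≈ 5.41 m

γ = 1.025 × 9.81 = 10.05525 kN/m³.
A = π(0.39)² = 0.477836 m².
From F = γ·h_c·A, the centroid depth is h_c = 22.8/(10.05525 × 0.477836) = 4.74529 m.
The plate makes 35.1° with the vertical, i.e. θ = 90° − 35.1° = 54.9° to the horizontal. Measuring y along the incline from the free-surface line, vertical depth h = y·sinθ with sinθ = 0.818150.
Along the incline, y_c = h_c/sinθ = 4.74529/0.818150 = 5.80002 m.
The centroid is at the centre, 0.39 m below the top of the plate, so the highest point sits at y_top = 5.80002 − 0.39 = 5.41002 m along the incline.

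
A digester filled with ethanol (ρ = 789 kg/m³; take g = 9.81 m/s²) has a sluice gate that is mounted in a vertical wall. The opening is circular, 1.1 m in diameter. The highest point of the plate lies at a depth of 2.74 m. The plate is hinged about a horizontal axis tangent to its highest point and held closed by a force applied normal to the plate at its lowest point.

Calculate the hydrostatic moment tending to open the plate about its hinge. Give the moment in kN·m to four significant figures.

γ = ρg = 789 × 9.81 / 1000 = 7.74009 kN/m³.
The centroid is at the centre, 0.55 m below the top of the plate, so the centroid depth is h_c = 2.74 + 0.55 = 3.29 m.
A = π(0.55)² = 0.950332 m².
Resultant F = γ·h_c·A = 7.74009 × 3.29 × 0.950332 = 24.2001 kN.
I_c = πr⁴/4 = π × 0.55⁴/4 = 0.0718688 m⁴.
Centre of pressure: y_p = y_c + I_c/(y_c·A) = 3.29 + 0.0718688/(3.29 × 0.950332) = 3.29 + 0.0229863 = 3.31299 m along the plane.
The resultant acts 0.55 + 0.0229863 = 0.572986 m (along the plate) below the hinge at the top edge, so the moment about the hinge is M = F × 0.572986 = 24.2001 × 0.572986 = 13.8663 kN·m.

M ≈ 13.87 kN·m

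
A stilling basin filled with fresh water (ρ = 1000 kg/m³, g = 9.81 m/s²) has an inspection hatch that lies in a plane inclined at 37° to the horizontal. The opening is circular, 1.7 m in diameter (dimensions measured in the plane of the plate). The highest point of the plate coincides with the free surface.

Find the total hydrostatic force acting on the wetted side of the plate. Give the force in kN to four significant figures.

γ = ρg = 1000 × 9.81 = 9810 N/m³ = 9.81 kN/m³.
Let θ = 37° be the plate's angle to the horizontal; measure y along the incline from where the plane meets the free surface. Vertical depth h = y·sinθ with sinθ = 0.601815.
The centroid is at the centre, 0.85 m below the top of the plate, so y_c = 0.85 m and h_c = 0.85 × 0.601815 = 0.511543 m.
A = π(0.85)² = 2.2698 m².
Resultant F = γ·h_c·A = 9.81 × 0.511543 × 2.2698 = 11.3904 kN.

F ≈ 11.39 kN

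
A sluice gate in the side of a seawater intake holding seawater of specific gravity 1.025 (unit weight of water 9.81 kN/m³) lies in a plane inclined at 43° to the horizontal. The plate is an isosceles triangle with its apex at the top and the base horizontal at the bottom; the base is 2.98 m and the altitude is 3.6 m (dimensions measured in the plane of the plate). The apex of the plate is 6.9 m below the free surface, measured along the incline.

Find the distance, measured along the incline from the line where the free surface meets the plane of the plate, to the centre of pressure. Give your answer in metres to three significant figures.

γ = 1.025 × 9.81 = 10.05525 kN/m³.
Let θ = 43° be the plate's angle to the horizontal; measure y along the incline from where the plane meets the free surface. Vertical depth h = y·sinθ with sinθ = 0.681998.
With the apex up, the centroid sits 2h/3 = 2 × 3.6/3 = 2.4 m below the apex, so y_c = 6.9 + 2.4 = 9.3 m and h_c = 9.3 × 0.681998 = 6.34258 m.
A = ½ × 2.98 × 3.6 = 5.364 m².
Resultant F = γ·h_c·A = 10.05525 × 6.34258 × 5.364 = 342.096 kN.
I_c = b·h³/36 = 2.98 × 3.6³/36 = 3.86208 m⁴.
Centre of pressure: y_p = y_c + I_c/(y_c·A) = 9.3 + 3.86208/(9.3 × 5.364) = 9.3 + 0.0774194 = 9.37742 m along the plane.

y_p = 9.38 m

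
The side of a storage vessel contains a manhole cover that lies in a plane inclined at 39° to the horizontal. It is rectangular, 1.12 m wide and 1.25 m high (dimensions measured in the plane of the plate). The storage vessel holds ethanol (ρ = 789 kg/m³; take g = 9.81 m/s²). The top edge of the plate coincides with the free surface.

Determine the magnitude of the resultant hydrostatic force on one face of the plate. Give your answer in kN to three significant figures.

F ≈ 4.26 kN

γ = ρg = 789 × 9.81 / 1000 = 7.74009 kN/m³.
Let θ = 39° be the plate's angle to the horizontal; measure y along the incline from where the plane meets the free surface. Vertical depth h = y·sinθ with sinθ = 0.629320.
The centroid lies 1.25/2 = 0.625 m below the top edge, so y_c = 0.625 m and h_c = 0.625 × 0.629320 = 0.393325 m.
A = 1.12 × 1.25 = 1.4 m².
Resultant F = γ·h_c·A = 7.74009 × 0.393325 × 1.4 = 4.26212 kN.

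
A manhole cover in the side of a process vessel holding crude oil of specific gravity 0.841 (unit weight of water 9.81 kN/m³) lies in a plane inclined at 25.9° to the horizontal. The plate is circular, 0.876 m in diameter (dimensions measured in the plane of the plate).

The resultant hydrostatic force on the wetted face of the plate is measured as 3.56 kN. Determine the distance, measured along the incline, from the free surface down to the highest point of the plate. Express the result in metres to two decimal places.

γ = 0.841 × 9.81 = 8.25021 kN/m³.
A = π(0.438)² = 0.602696 m².
From F = γ·h_c·A, the centroid depth is h_c = 3.56/(8.25021 × 0.602696) = 0.715957 m.
Let θ = 25.9° be the plate's angle to the horizontal; measure y along the incline from where the plane meets the free surface. Vertical depth h = y·sinθ with sinθ = 0.436802.
Along the incline, y_c = h_c/sinθ = 0.715957/0.436802 = 1.63909 m.
The centroid is at the centre, 0.438 m below the top of the plate, so the highest point sits at y_top = 1.63909 − 0.438 = 1.20109 m along the incline.

y_top ≈ 1.20 m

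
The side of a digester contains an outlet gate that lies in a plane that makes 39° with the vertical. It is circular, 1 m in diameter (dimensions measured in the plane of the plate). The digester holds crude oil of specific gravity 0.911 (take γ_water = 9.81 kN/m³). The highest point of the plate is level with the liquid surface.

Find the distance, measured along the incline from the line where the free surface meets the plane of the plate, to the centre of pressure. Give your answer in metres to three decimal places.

y_p = 0.625 m

γ = 0.911 × 9.81 = 8.93691 kN/m³.
The plate makes 39° with the vertical, i.e. θ = 90° − 39° = 51° to the horizontal. Measuring y along the incline from the free-surface line, vertical depth h = y·sinθ with sinθ = 0.777146.
The centroid is at the centre, 0.5 m below the top of the plate, so y_c = 0.5 m and h_c = 0.5 × 0.777146 = 0.388573 m.
A = π(0.5)² = 0.785398 m².
Resultant F = γ·h_c·A = 8.93691 × 0.388573 × 0.785398 = 2.72741 kN.
I_c = πr⁴/4 = π × 0.5⁴/4 = 0.0490874 m⁴.
Centre of pressure: y_p = y_c + I_c/(y_c·A) = 0.5 + 0.0490874/(0.5 × 0.785398) = 0.5 + 0.125 = 0.625 m along the plane.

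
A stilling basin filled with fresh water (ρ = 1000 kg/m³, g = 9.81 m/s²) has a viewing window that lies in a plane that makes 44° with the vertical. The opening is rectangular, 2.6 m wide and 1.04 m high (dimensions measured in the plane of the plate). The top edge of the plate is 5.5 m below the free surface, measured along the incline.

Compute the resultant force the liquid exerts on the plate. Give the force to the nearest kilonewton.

γ = ρg = 1000 × 9.81 = 9810 N/m³ = 9.81 kN/m³.
The plate makes 44° with the vertical, i.e. θ = 90° − 44° = 46° to the horizontal. Measuring y along the incline from the free-surface line, vertical depth h = y·sinθ with sinθ = 0.719340.
The centroid lies 1.04/2 = 0.52 m below the top edge, so y_c = 5.5 + 0.52 = 6.02 m and h_c = 6.02 × 0.719340 = 4.33043 m.
A = 2.6 × 1.04 = 2.704 m².
Resultant F = γ·h_c·A = 9.81 × 4.33043 × 2.704 = 114.87 kN.

F ≈ 115 kN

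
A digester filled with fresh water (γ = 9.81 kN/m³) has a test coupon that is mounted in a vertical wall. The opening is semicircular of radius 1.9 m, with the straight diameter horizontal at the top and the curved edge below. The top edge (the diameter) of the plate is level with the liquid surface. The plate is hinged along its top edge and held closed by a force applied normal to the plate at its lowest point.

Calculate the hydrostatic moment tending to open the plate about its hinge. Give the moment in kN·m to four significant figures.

γ = 9.81 kN/m³.
The centroid of a semicircle lies 4r/(3π) = 0.806385 m from the diameter, here below the top edge, so the centroid depth is h_c = 0.806385 m.
A = πr²/2 = π × 1.9²/2 = 5.67057 m².
Resultant F = γ·h_c·A = 9.81 × 0.806385 × 5.67057 = 44.8578 kN.
I_c = (π/8 − 8/(9π))·r⁴ = 0.109757 × 1.9⁴ = 1.43036 m⁴.
Centre of pressure: y_p = y_c + I_c/(y_c·A) = 0.806385 + 1.43036/(0.806385 × 5.67057) = 0.806385 + 0.312807 = 1.11919 m along the plane.
The resultant acts 0.806385 + 0.312807 = 1.11919 m (along the plate) below the hinge at the top edge, so the moment about the hinge is M = F × 1.11919 = 44.8578 × 1.11919 = 50.2044 kN·m.

M ≈ 50.20 kN·m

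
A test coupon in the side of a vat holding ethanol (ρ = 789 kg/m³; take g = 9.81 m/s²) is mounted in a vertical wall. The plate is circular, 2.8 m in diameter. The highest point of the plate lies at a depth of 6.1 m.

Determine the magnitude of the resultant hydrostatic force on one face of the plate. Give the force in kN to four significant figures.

γ = ρg = 789 × 9.81 / 1000 = 7.74009 kN/m³.
The centroid is at the centre, 1.4 m below the top of the plate, so the centroid depth is h_c = 6.1 + 1.4 = 7.5 m.
A = π(1.4)² = 6.15752 m².
Resultant F = γ·h_c·A = 7.74009 × 7.5 × 6.15752 = 357.448 kN.

F ≈ 357.4 kN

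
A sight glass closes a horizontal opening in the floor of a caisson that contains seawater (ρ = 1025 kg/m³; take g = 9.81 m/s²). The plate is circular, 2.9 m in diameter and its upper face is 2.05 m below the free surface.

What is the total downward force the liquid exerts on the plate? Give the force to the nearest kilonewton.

F ≈ 136 kN

γ = ρg = 1025 × 9.81 / 1000 = 10.05525 kN/m³.
The plate is horizontal, so pressure is uniform at p = γ·h = 10.05525 × 2.05 = 20.6133 kN/m².
A = π(1.45)² = 6.6052 m².
F = p·A = 20.6133 × 6.6052 = 136.155 kN.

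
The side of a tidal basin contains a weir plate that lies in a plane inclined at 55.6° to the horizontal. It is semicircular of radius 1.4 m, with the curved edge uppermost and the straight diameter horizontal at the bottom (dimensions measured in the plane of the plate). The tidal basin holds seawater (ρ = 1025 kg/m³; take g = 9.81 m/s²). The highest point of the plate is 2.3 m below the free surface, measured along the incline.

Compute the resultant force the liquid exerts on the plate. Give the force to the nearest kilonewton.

γ = ρg = 1025 × 9.81 / 1000 = 10.05525 kN/m³.
Let θ = 55.6° be the plate's angle to the horizontal; measure y along the incline from where the plane meets the free surface. Vertical depth h = y·sinθ with sinθ = 0.825113.
The centroid lies 4r/(3π) = 0.594178 m above the diameter, so r − 4r/(3π) = 1.4 − 0.594178 = 0.805822 m below the topmost point, so y_c = 2.3 + 0.805822 = 3.10582 m and h_c = 3.10582 × 0.825113 = 2.56265 m.
A = πr²/2 = π × 1.4²/2 = 3.07876 m².
Resultant F = γ·h_c·A = 10.05525 × 2.56265 × 3.07876 = 79.3338 kN.

F ≈ 79 kN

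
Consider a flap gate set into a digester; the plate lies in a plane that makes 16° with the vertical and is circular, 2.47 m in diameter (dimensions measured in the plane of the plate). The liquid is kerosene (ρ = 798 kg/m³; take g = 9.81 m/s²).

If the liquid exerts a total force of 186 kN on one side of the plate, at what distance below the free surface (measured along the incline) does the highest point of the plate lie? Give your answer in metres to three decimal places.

γ = ρg = 798 × 9.81 / 1000 = 7.82838 kN/m³.
A = π(1.235)² = 4.79164 m².
From F = γ·h_c·A, the centroid depth is h_c = 186/(7.82838 × 4.79164) = 4.95857 m.
The plate makes 16° with the vertical, i.e. θ = 90° − 16° = 74° to the horizontal. Measuring y along the incline from the free-surface line, vertical depth h = y·sinθ with sinθ = 0.961262.
Along the incline, y_c = h_c/sinθ = 4.95857/0.961262 = 5.1584 m.
The centroid is at the centre, 1.235 m below the top of the plate, so the highest point sits at y_top = 5.1584 − 1.235 = 3.9234 m along the incline.

y_top ≈ 3.923 m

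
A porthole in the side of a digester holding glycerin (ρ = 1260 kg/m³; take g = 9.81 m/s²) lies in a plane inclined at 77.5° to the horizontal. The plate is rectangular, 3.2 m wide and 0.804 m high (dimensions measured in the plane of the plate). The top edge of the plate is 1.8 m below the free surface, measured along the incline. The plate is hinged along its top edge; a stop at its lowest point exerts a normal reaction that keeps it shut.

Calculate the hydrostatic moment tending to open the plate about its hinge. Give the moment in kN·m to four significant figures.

M ≈ 29.16 kN·m

γ = ρg = 1260 × 9.81 / 1000 = 12.3606 kN/m³.
Let θ = 77.5° be the plate's angle to the horizontal; measure y along the incline from where the plane meets the free surface. Vertical depth h = y·sinθ with sinθ = 0.976296.
The centroid lies 0.804/2 = 0.402 m below the top edge, so y_c = 1.8 + 0.402 = 2.202 m and h_c = 2.202 × 0.976296 = 2.1498 m.
A = 3.2 × 0.804 = 2.5728 m².
Resultant F = γ·h_c·A = 12.3606 × 2.1498 × 2.5728 = 68.3665 kN.
I_c = b·h³/12 = 3.2 × 0.804³/12 = 0.138592 m⁴.
Centre of pressure: y_p = y_c + I_c/(y_c·A) = 2.202 + 0.138592/(2.202 × 2.5728) = 2.202 + 0.0244633 = 2.22646 m along the plane.
The resultant acts 0.402 + 0.0244633 = 0.426463 m (along the plate) below the hinge at the top edge, so the moment about the hinge is M = F × 0.426463 = 68.3665 × 0.426463 = 29.1558 kN·m.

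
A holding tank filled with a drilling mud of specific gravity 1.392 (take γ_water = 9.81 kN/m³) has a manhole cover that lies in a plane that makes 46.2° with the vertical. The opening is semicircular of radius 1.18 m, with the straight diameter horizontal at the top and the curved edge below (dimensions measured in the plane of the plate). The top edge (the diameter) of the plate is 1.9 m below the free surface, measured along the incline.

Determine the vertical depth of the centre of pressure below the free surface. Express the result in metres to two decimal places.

h_p = 1.69 m

γ = 1.392 × 9.81 = 13.65552 kN/m³.
The plate makes 46.2° with the vertical, i.e. θ = 90° − 46.2° = 43.8° to the horizontal. Measuring y along the incline from the free-surface line, vertical depth h = y·sinθ with sinθ = 0.692143.
The centroid of a semicircle lies 4r/(3π) = 0.500808 m from the diameter, here below the top edge, so y_c = 1.9 + 0.500808 = 2.40081 m and h_c = 2.40081 × 0.692143 = 1.6617 m.
A = πr²/2 = π × 1.18²/2 = 2.18718 m².
Resultant F = γ·h_c·A = 13.65552 × 1.6617 × 2.18718 = 49.6301 kN.
I_c = (π/8 − 8/(9π))·r⁴ = 0.109757 × 1.18⁴ = 0.212794 m⁴.
Centre of pressure: y_p = y_c + I_c/(y_c·A) = 2.40081 + 0.212794/(2.40081 × 2.18718) = 2.40081 + 0.0405244 = 2.44133 m along the plane.
Vertically, h_p = y_p·sinθ = 2.44133 × 0.692143 = 1.68975 m.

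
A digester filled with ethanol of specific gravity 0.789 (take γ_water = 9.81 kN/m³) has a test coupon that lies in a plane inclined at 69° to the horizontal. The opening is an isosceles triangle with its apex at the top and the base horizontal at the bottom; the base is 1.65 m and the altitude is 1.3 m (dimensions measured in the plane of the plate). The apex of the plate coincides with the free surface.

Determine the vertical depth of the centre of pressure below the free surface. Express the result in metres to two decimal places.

γ = 0.789 × 9.81 = 7.74009 kN/m³.
Let θ = 69° be the plate's angle to the horizontal; measure y along the incline from where the plane meets the free surface. Vertical depth h = y·sinθ with sinθ = 0.933580.
With the apex up, the centroid sits 2h/3 = 2 × 1.3/3 = 0.866667 m below the apex, so y_c = 0.866667 m and h_c = 0.866667 × 0.933580 = 0.809103 m.
A = ½ × 1.65 × 1.3 = 1.0725 m².
Resultant F = γ·h_c·A = 7.74009 × 0.809103 × 1.0725 = 6.71656 kN.
I_c = b·h³/36 = 1.65 × 1.3³/36 = 0.100696 m⁴.
Centre of pressure: y_p = y_c + I_c/(y_c·A) = 0.866667 + 0.100696/(0.866667 × 1.0725) = 0.866667 + 0.108333 = 0.975 m along the plane.
Vertically, h_p = y_p·sinθ = 0.975 × 0.933580 = 0.91024 m.

h_p = 0.91 m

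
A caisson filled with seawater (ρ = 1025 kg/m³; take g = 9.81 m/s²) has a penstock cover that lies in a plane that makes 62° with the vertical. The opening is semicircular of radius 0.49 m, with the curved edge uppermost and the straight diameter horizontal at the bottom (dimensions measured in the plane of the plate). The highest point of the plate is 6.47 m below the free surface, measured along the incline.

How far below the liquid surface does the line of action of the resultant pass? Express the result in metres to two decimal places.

h_p = 3.17 m

γ = ρg = 1025 × 9.81 / 1000 = 10.05525 kN/m³.
The plate makes 62° with the vertical, i.e. θ = 90° − 62° = 28° to the horizontal. Measuring y along the incline from the free-surface line, vertical depth h = y·sinθ with sinθ = 0.469472.
The centroid lies 4r/(3π) = 0.207962 m above the diameter, so r − 4r/(3π) = 0.49 − 0.207962 = 0.282038 m below the topmost point, so y_c = 6.47 + 0.282038 = 6.75204 m and h_c = 6.75204 × 0.469472 = 3.16989 m.
A = πr²/2 = π × 0.49²/2 = 0.377148 m².
Resultant F = γ·h_c·A = 10.05525 × 3.16989 × 0.377148 = 12.0212 kN.
I_c = (π/8 − 8/(9π))·r⁴ = 0.109757 × 0.49⁴ = 0.00632727 m⁴.
Centre of pressure: y_p = y_c + I_c/(y_c·A) = 6.75204 + 0.00632727/(6.75204 × 0.377148) = 6.75204 + 0.00248467 = 6.75452 m along the plane.
Vertically, h_p = y_p·sinθ = 6.75452 × 0.469472 = 3.17106 m.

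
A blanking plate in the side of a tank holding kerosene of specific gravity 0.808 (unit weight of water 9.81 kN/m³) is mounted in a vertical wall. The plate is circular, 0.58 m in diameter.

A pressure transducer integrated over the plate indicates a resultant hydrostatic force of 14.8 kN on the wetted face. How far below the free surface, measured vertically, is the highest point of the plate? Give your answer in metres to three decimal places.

γ = 0.808 × 9.81 = 7.92648 kN/m³.
A = π(0.29)² = 0.264208 m².
From F = γ·h_c·A, the centroid depth is h_c = 14.8/(7.92648 × 0.264208) = 7.067 m.
The centroid is at the centre, 0.29 m below the top of the plate, so the highest point sits at h_top = 7.067 − 0.29 = 6.777 m below the surface.

d_top ≈ 6.777 m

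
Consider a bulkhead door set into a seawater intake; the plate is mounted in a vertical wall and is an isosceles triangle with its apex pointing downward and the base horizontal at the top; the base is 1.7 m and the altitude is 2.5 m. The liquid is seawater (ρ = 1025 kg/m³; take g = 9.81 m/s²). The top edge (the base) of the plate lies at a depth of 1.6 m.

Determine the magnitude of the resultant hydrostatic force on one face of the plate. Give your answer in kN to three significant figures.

γ = ρg = 1025 × 9.81 / 1000 = 10.05525 kN/m³.
With the apex down, the centroid sits h/3 = 2.5/3 = 0.833333 m below the base (the top edge), so the centroid depth is h_c = 1.6 + 0.833333 = 2.43333 m.
A = ½ × 1.7 × 2.5 = 2.125 m².
Resultant F = γ·h_c·A = 10.05525 × 2.43333 × 2.125 = 51.994 kN.

F ≈ 52.0 kN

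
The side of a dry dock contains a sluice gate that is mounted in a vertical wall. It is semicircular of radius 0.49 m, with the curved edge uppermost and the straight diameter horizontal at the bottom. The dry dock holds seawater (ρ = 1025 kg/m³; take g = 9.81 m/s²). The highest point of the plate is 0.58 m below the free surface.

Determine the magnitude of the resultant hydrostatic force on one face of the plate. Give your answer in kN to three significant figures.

F ≈ 3.27 kN

γ = ρg = 1025 × 9.81 / 1000 = 10.05525 kN/m³.
The centroid lies 4r/(3π) = 0.207962 m above the diameter, so r − 4r/(3π) = 0.49 − 0.207962 = 0.282038 m below the topmost point, so the centroid depth is h_c = 0.58 + 0.282038 = 0.862038 m.
A = πr²/2 = π × 0.49²/2 = 0.377148 m².
Resultant F = γ·h_c·A = 10.05525 × 0.862038 × 0.377148 = 3.26912 kN.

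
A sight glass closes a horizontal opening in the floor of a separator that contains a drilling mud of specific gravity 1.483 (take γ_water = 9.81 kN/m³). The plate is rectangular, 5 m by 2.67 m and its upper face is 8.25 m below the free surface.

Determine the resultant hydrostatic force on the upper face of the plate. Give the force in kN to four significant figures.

F ≈ 1602 kN

γ = 1.483 × 9.81 = 14.54823 kN/m³.
The plate is horizontal, so pressure is uniform at p = γ·h = 14.54823 × 8.25 = 120.023 kN/m².
A = 5 × 2.67 = 13.35 m².
F = p·A = 120.023 × 13.35 = 1602.31 kN.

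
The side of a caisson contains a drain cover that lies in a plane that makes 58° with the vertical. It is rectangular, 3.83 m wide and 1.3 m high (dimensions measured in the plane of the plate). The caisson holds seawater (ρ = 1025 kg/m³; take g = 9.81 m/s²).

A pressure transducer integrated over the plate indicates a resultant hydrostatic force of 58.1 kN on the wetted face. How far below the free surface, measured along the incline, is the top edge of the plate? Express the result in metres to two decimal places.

γ = ρg = 1025 × 9.81 / 1000 = 10.05525 kN/m³.
A = 3.83 × 1.3 = 4.979 m².
From F = γ·h_c·A, the centroid depth is h_c = 58.1/(10.05525 × 4.979) = 1.16049 m.
The plate makes 58° with the vertical, i.e. θ = 90° − 58° = 32° to the horizontal. Measuring y along the incline from the free-surface line, vertical depth h = y·sinθ with sinθ = 0.529919.
Along the incline, y_c = h_c/sinθ = 1.16049/0.529919 = 2.18994 m.
The centroid lies 1.3/2 = 0.65 m below the top edge, so the top edge sits at y_top = 2.18994 − 0.65 = 1.53994 m along the incline.

y_top ≈ 1.54 m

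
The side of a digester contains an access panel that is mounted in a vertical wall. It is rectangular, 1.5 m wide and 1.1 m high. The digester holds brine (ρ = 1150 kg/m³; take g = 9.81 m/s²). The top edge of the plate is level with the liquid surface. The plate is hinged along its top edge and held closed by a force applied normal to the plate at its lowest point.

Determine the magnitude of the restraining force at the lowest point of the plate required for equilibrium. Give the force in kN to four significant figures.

P ≈ 6.825 kN

γ = ρg = 1150 × 9.81 / 1000 = 11.2815 kN/m³.
The centroid lies 1.1/2 = 0.55 m below the top edge, so the centroid depth is h_c = 0.55 m.
A = 1.5 × 1.1 = 1.65 m².
Resultant F = γ·h_c·A = 11.2815 × 0.55 × 1.65 = 10.238 kN.
I_c = b·h³/12 = 1.5 × 1.1³/12 = 0.166375 m⁴.
Centre of pressure: y_p = y_c + I_c/(y_c·A) = 0.55 + 0.166375/(0.55 × 1.65) = 0.55 + 0.183333 = 0.733333 m along the plane.
The resultant acts 0.55 + 0.183333 = 0.733333 m (along the plate) below the hinge at the top edge, so the moment about the hinge is M = F × 0.733333 = 10.238 × 0.733333 = 7.50786 kN·m.
A normal force at the bottom, 1.1 m from the hinge, must supply this moment: P = 7.50786/1.1 = 6.82533 kN.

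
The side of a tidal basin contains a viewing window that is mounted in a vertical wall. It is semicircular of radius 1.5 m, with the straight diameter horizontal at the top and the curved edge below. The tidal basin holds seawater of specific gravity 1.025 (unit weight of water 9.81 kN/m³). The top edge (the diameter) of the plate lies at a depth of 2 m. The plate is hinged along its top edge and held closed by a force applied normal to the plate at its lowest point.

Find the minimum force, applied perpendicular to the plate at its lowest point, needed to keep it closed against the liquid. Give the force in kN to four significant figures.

P ≈ 43.49 kN

γ = 1.025 × 9.81 = 10.05525 kN/m³.
The centroid of a semicircle lies 4r/(3π) = 0.63662 m from the diameter, here below the top edge, so the centroid depth is h_c = 2 + 0.63662 = 2.63662 m.
A = πr²/2 = π × 1.5²/2 = 3.53429 m².
Resultant F = γ·h_c·A = 10.05525 × 2.63662 × 3.53429 = 93.7006 kN.
I_c = (π/8 − 8/(9π))·r⁴ = 0.109757 × 1.5⁴ = 0.555645 m⁴.
Centre of pressure: y_p = y_c + I_c/(y_c·A) = 2.63662 + 0.555645/(2.63662 × 3.53429) = 2.63662 + 0.0596276 = 2.69625 m along the plane.
The resultant acts 0.63662 + 0.0596276 = 0.696248 m (along the plate) below the hinge at the top edge, so the moment about the hinge is M = F × 0.696248 = 93.7006 × 0.696248 = 65.2389 kN·m.
A normal force at the bottom, 1.5 m from the hinge, must supply this moment: P = 65.2389/1.5 = 43.4926 kN.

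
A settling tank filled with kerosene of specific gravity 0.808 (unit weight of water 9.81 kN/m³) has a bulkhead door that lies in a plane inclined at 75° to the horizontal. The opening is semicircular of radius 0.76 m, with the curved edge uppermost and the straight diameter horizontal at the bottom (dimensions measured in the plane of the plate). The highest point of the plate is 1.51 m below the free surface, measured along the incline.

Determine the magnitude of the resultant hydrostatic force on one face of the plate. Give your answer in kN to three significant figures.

γ = 0.808 × 9.81 = 7.92648 kN/m³.
Let θ = 75° be the plate's angle to the horizontal; measure y along the incline from where the plane meets the free surface. Vertical depth h = y·sinθ with sinθ = 0.965926.
The centroid lies 4r/(3π) = 0.322554 m above the diameter, so r − 4r/(3π) = 0.76 − 0.322554 = 0.437446 m below the topmost point, so y_c = 1.51 + 0.437446 = 1.94745 m and h_c = 1.94745 × 0.965926 = 1.88109 m.
A = πr²/2 = π × 0.76²/2 = 0.907292 m².
Resultant F = γ·h_c·A = 7.92648 × 1.88109 × 0.907292 = 13.5281 kN.

F ≈ 13.5 kN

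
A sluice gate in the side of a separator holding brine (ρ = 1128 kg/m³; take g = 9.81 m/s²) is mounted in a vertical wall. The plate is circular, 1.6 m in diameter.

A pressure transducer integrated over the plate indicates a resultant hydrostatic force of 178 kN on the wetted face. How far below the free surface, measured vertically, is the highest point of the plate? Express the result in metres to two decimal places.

γ = ρg = 1128 × 9.81 / 1000 = 11.06568 kN/m³.
A = π(0.8)² = 2.01062 m².
From F = γ·h_c·A, the centroid depth is h_c = 178/(11.06568 × 2.01062) = 8.0004 m.
The centroid is at the centre, 0.8 m below the top of the plate, so the highest point sits at h_top = 8.0004 − 0.8 = 7.2004 m below the surface.

d_top ≈ 7.20 m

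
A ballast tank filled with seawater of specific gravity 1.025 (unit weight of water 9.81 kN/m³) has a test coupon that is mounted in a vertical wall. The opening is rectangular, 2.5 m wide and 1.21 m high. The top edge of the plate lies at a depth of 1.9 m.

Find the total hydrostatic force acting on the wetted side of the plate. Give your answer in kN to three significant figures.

F ≈ 76.2 kN

γ = 1.025 × 9.81 = 10.05525 kN/m³.
The centroid lies 1.21/2 = 0.605 m below the top edge, so the centroid depth is h_c = 1.9 + 0.605 = 2.505 m.
A = 2.5 × 1.21 = 3.025 m².
Resultant F = γ·h_c·A = 10.05525 × 2.505 × 3.025 = 76.1949 kN.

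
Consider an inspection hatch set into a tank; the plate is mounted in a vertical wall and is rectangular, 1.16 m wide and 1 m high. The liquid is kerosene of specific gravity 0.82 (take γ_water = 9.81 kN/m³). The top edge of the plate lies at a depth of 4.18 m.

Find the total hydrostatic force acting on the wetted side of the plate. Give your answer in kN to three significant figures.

F ≈ 43.7 kN

γ = 0.82 × 9.81 = 8.0442 kN/m³.
The centroid lies 1/2 = 0.5 m below the top edge, so the centroid depth is h_c = 4.18 + 0.5 = 4.68 m.
A = 1.16 × 1 = 1.16 m².
Resultant F = γ·h_c·A = 8.0442 × 4.68 × 1.16 = 43.6704 kN.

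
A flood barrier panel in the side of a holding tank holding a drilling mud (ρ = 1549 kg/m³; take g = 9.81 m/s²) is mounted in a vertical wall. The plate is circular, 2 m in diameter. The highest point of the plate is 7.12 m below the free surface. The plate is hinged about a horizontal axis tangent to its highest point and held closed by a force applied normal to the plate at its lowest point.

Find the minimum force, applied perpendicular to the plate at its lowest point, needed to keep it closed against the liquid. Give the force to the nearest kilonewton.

P ≈ 200 kN

γ = ρg = 1549 × 9.81 / 1000 = 15.19569 kN/m³.
The centroid is at the centre, 1 m below the top of the plate, so the centroid depth is h_c = 7.12 + 1 = 8.12 m.
A = π(1)² = 3.14159 m².
Resultant F = γ·h_c·A = 15.19569 × 8.12 × 3.14159 = 387.638 kN.
I_c = πr⁴/4 = π × 1⁴/4 = 0.785398 m⁴.
Centre of pressure: y_p = y_c + I_c/(y_c·A) = 8.12 + 0.785398/(8.12 × 3.14159) = 8.12 + 0.0307882 = 8.15079 m along the plane.
The resultant acts 1 + 0.0307882 = 1.03079 m (along the plate) below the hinge at the top edge, so the moment about the hinge is M = F × 1.03079 = 387.638 × 1.03079 = 399.573 kN·m.
A normal force at the bottom, 2 m from the hinge, must supply this moment: P = 399.573/2 = 199.786 kN.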